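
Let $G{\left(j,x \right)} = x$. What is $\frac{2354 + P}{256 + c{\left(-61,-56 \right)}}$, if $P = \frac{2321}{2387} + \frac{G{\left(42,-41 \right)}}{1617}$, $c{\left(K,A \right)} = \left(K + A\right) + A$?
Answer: $\frac{118046428}{4160541} \approx 28.373$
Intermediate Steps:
$c{\left(K,A \right)} = K + 2 A$ ($c{\left(K,A \right)} = \left(A + K\right) + A = K + 2 A$)
$P = \frac{47470}{50127}$ ($P = \frac{2321}{2387} - \frac{41}{1617} = 2321 \cdot \frac{1}{2387} - \frac{41}{1617} = \frac{211}{217} - \frac{41}{1617} = \frac{47470}{50127} \approx 0.94699$)
$\frac{2354 + P}{256 + c{\left(-61,-56 \right)}} = \frac{2354 + \frac{47470}{50127}}{256 + \left(-61 + 2 \left(-56\right)\right)} = \frac{118046428}{50127 \left(256 - 173\right)} = \frac{118046428}{50127 \cdot 83} = \frac{118046428}{50127} \cdot \frac{1}{83} = \frac{118046428}{4160541}$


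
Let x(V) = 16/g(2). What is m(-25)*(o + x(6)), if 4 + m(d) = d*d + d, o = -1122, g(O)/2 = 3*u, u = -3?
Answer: -6023176/9 ≈ -6.6924e+5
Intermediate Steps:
g(O) = -18 (g(O) = 2*(3*(-3)) = 2*(-9) = -18)
x(V) = -8/9 (x(V) = 16/(-18) = 16*(-1/18) = -8/9)
m(d) = -4 + d + d² (m(d) = -4 + (d*d + d) = -4 + (d² + d) = -4 + (d + d²) = -4 + d + d²)
m(-25)*(o + x(6)) = (-4 - 25 + (-25)²)*(-1122 - 8/9) = (-4 - 25 + 625)*(-10106/9) = 596*(-10106/9) = -6023176/9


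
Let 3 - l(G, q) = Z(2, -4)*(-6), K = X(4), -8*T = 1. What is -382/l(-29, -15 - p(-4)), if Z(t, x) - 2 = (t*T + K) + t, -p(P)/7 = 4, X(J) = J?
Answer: -764/99 ≈ -7.7172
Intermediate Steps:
p(P) = -28 (p(P) = -7*4 = -28)
T = -⅛ (T = -⅛*1 = -⅛ ≈ -0.12500)
K = 4
Z(t, x) = 6 + 7*t/8 (Z(t, x) = 2 + ((t*(-⅛) + 4) + t) = 2 + ((-t/8 + 4) + t) = 2 + ((4 - t/8) + t) = 2 + (4 + 7*t/8) = 6 + 7*t/8)
l(G, q) = 99/2 (l(G, q) = 3 - (6 + (7/8)*2)*(-6) = 3 - (6 + 7/4)*(-6) = 3 - 31*(-6)/4 = 3 - 1*(-93/2) = 3 + 93/2 = 99/2)
-382/l(-29, -15 - p(-4)) = -382/99/2 = -382*2/99 = -764/99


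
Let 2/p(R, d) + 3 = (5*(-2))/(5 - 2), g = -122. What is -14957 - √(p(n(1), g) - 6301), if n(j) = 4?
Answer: -14957 - 5*I*√90991/19 ≈ -14957.0 - 79.381*I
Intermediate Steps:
p(R, d) = -6/19 (p(R, d) = 2/(-3 + (5*(-2))/(5 - 2)) = 2/(-3 - 10/3) = 2/(-19/3) = 2*(-3/19) = -6/19)
-14957 - √(p(n(1), g) - 6301) = -14957 - √(-6/19 - 6301) = -14957 - √(-119725/19) = -14957 - 5*I*√90991/19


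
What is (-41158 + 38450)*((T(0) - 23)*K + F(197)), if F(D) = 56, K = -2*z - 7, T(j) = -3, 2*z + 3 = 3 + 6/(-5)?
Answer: -2800072/5 ≈ -5.6001e+5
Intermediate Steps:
z = -3/5 (z = -3/2 + (3 + 6/(-5))/2 = -3/2 + (3 - 1/5*6)/2 = -3/2 + (3 - 6/5)/2 = -3/2 + (1/2)*(9/5) = -3/2 + 9/10 = -3/5 ≈ -0.60000)
K = -29/5 (K = -2*(-3/5) - 7 = 6/5 - 7 = -29/5 ≈ -5.8000)
(-41158 + 38450)*((T(0) - 23)*K + F(197)) = (-41158 + 38450)*((-3 - 23)*(-29/5) + 56) = -2708*(-26*(-29/5) + 56) = -2708*(754/5 + 56) = -2708*1034/5 = -2800072/5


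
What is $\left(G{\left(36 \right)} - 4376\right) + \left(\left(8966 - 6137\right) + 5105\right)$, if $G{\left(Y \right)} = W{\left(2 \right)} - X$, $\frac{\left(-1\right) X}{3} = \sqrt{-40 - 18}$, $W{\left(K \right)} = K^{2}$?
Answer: $3562 + 3 i \sqrt{58} \approx 3562.0 + 22.847 i$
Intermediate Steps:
$X = - 3 i \sqrt{58}$ ($X = - 3 \sqrt{-40 - 18} = - 3 \sqrt{-58} = - 3 i \sqrt{58} \approx - 22.847 i$)
$G{\left(Y \right)} = 4 + 3 i \sqrt{58}$ ($G{\left(Y \right)} = 2^{2} - - 3 i \sqrt{58} = 4 + 3 i \sqrt{58}$)
$\left(G{\left(36 \right)} - 4376\right) + \left(\left(8966 - 6137\right) + 5105\right) = \left(\left(4 + 3 i \sqrt{58}\right) - 4376\right) + \left(\left(8966 - 6137\right) + 5105\right) = \left(-4372 + 3 i \sqrt{58}\right) + \left(2829 + 5105\right) = \left(-4372 + 3 i \sqrt{58}\right) + 7934 = 3562 + 3 i \sqrt{58}$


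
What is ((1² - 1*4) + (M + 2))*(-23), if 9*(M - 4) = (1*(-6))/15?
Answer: -3059/45 ≈ -67.978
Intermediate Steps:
M = 178/45 (M = 4 + ((1*(-6))/15)/9 = 4 + (-6*1/15)/9 = 4 + (⅑)*(-⅖) = 4 - 2/45 = 178/45 ≈ 3.9556)
((1² - 1*4) + (M + 2))*(-23) = ((1² - 1*4) + (178/45 + 2))*(-23) = ((1 - 4) + 268/45)*(-23) = (-3 + 268/45)*(-23) = (133/45)*(-23) = -3059/45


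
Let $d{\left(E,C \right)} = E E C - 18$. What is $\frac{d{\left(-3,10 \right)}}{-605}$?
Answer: $- \frac{72}{605} \approx -0.11901$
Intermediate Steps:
$d{\left(E,C \right)} = -18 + C E^{2}$ ($d{\left(E,C \right)} = E^{2} C - 18 = C E^{2} - 18 = -18 + C E^{2}$)
$\frac{d{\left(-3,10 \right)}}{-605} = \frac{-18 + 10 \left(-3\right)^{2}}{-605} = \left(-18 + 10 \cdot 9\right) \left(- \frac{1}{605}\right) = \left(-18 + 90\right) \left(- \frac{1}{605}\right) = 72 \left(- \frac{1}{605}\right) = - \frac{72}{605}$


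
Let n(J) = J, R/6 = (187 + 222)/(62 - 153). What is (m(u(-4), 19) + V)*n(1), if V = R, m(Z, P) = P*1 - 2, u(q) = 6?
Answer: -907/91 ≈ -9.9670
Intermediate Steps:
R = -2454/91 (R = 6*((187 + 222)/(62 - 153)) = 6*(409/(-91)) = 6*(409*(-1/91)) = 6*(-409/91) = -2454/91 ≈ -26.967)
m(Z, P) = -2 + P (m(Z, P) = P - 2 = -2 + P)
V = -2454/91 ≈ -26.967
(m(u(-4), 19) + V)*n(1) = ((-2 + 19) - 2454/91)*1 = (17 - 2454/91)*1 = -907/91*1 = -907/91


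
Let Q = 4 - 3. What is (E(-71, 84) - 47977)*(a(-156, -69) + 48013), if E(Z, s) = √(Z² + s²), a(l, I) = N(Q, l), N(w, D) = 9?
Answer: -2303951494 + 48022*√12097 ≈ -2.2987e+9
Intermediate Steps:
Q = 1
a(l, I) = 9
(E(-71, 84) - 47977)*(a(-156, -69) + 48013) = (√((-71)² + 84²) - 47977)*(9 + 48013) = (√(5041 + 7056) - 47977)*48022 = (√12097 - 47977)*48022 = (-47977 + √12097)*48022 = -2303951494 + 48022*√12097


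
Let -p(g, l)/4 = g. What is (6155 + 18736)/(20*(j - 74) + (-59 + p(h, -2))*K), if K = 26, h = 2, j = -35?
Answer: -24891/3922 ≈ -6.3465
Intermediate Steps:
p(g, l) = -4*g
(6155 + 18736)/(20*(j - 74) + (-59 + p(h, -2))*K) = (6155 + 18736)/(20*(-35 - 74) + (-59 - 4*2)*26) = 24891/(20*(-109) + (-59 - 8)*26) = 24891/(-2180 - 67*26) = 24891/(-2180 - 1742) = 24891/(-3922) = 24891*(-1/3922) = -24891/3922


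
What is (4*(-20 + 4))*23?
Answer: -1472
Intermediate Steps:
(4*(-20 + 4))*23 = (4*(-16))*23 = -64*23 = -1472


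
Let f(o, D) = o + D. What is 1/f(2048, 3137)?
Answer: 1/5185 ≈ 0.00019286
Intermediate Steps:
f(o, D) = D + o
1/f(2048, 3137) = 1/(3137 + 2048) = 1/5185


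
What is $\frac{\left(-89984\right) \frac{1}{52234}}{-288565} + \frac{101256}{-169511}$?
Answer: $- \frac{763103367704968}{1277511532770655} \approx -0.59734$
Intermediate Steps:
$\frac{\left(-89984\right) \frac{1}{52234}}{-288565} + \frac{101256}{-169511} = \left(-89984\right) \frac{1}{52234} \left(- \frac{1}{288565}\right) + 101256 \left(- \frac{1}{169511}\right) = \left(- \frac{44992}{26117}\right) \left(- \frac{1}{288565}\right) - \frac{101256}{169511} = \frac{44992}{7536452105} - \frac{101256}{169511} = - \frac{763103367704968}{1277511532770655}$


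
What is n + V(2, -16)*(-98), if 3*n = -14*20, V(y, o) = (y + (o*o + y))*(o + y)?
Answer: 1069880/3 ≈ 3.5663e+5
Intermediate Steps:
V(y, o) = (o + y)*(o**2 + 2*y) (V(y, o) = (y + (o**2 + y))*(o + y) = (y + (y + o**2))*(o + y) = (o**2 + 2*y)*(o + y) = (o + y)*(o**2 + 2*y))
n = -280/3 (n = (-14*20)/3 = (1/3)*(-280) = -280/3 ≈ -93.333)
n + V(2, -16)*(-98) = -280/3 + ((-16)**3 + 2*2**2 + 2*(-16)**2 + 2*(-16)*2)*(-98) = -280/3 + (-4096 + 2*4 + 2*256 - 64)*(-98) = -280/3 + (-4096 + 8 + 512 - 64)*(-98) = -280/3 - 3640*(-98) = -280/3 + 356720 = 1069880/3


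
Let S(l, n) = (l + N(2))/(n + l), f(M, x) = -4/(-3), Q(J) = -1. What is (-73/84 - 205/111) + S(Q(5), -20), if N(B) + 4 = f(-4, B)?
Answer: -3385/1332 ≈ -2.5413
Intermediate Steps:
f(M, x) = 4/3 (f(M, x) = -4*(-⅓) = 4/3)
N(B) = -8/3 (N(B) = -4 + 4/3 = -8/3)
S(l, n) = (-8/3 + l)/(l + n) (S(l, n) = (l - 8/3)/(n + l) = (-8/3 + l)/(l + n))
(-73/84 - 205/111) + S(Q(5), -20) = (-73/84 - 205/111) + (-8/3 - 1)/(-1 - 20) = (-73*1/84 - 205*1/111) - 11/3/(-21) = (-73/84 - 205/111) - 1/21*(-11/3) = -8441/3108 + 11/63 = -3385/1332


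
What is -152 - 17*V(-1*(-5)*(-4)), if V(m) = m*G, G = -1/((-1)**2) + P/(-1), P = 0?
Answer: -492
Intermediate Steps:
G = -1 (G = -1/((-1)**2) + 0/(-1) = -1/1 + 0*(-1) = -1*1 + 0 = -1 + 0 = -1)
V(m) = -m (V(m) = m*(-1) = -m)
-152 - 17*V(-1*(-5)*(-4)) = -152 - (-17)*-1*(-5)*(-4) = -152 - (-17)*5*(-4) = -152 - (-17)*(-20) = -152 - 17*20 = -152 - 340 = -492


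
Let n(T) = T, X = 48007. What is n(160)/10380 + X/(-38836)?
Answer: -24604945/20155884 ≈ -1.2207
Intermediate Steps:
n(160)/10380 + X/(-38836) = 160/10380 + 48007/(-38836) = 160*(1/10380) + 48007*(-1/38836) = 8/519 - 48007/38836 = -24604945/20155884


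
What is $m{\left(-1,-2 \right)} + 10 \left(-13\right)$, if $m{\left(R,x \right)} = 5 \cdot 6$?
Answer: $-100$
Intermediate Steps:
$m{\left(R,x \right)} = 30$
$m{\left(-1,-2 \right)} + 10 \left(-13\right) = 30 + 10 \left(-13\right) = 30 - 130 = -100$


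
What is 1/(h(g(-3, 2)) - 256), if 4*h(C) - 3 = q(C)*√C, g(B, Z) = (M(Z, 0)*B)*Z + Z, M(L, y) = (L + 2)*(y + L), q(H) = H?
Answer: -4084/1139777 + 184*I*√46/1139777 ≈ -0.0035832 + 0.0010949*I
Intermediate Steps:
M(L, y) = (2 + L)*(L + y)
g(B, Z) = Z + B*Z*(Z² + 2*Z) (g(B, Z) = ((Z² + 2*Z + 2*0 + Z*0)*B)*Z + Z = ((Z² + 2*Z + 0 + 0)*B)*Z + Z = ((Z² + 2*Z)*B)*Z + Z = (B*(Z² + 2*Z))*Z + Z = B*Z*(Z² + 2*Z) + Z = Z + B*Z*(Z² + 2*Z))
h(C) = ¾ + C^(3/2)/4 (h(C) = ¾ + (C*√C)/4 = ¾ + C^(3/2)/4)
1/(h(g(-3, 2)) - 256) = 1/((¾ + (2*(1 - 3*2*(2 + 2)))^(3/2)/4) - 256) = 1/((¾ + (2*(1 - 3*2*4))^(3/2)/4) - 256) = 1/((¾ + (2*(1 - 24))^(3/2)/4) - 256) = 1/((¾ + (2*(-23))^(3/2)/4) - 256) = 1/((¾ + (-46)^(3/2)/4) - 256) = 1/((¾ + (-46*I*√46)/4) - 256) = 1/((¾ - 23*I*√46/2) - 256) = 1/(-1021/4 - 23*I*√46/2)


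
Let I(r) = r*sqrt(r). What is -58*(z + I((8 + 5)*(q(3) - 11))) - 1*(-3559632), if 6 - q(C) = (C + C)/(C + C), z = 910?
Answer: 3506852 + 4524*I*sqrt(78) ≈ 3.5069e+6 + 39955.0*I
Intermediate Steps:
q(C) = 5 (q(C) = 6 - (C + C)/(C + C) = 6 - 2*C/(2*C) = 6 - 2*C*1/(2*C) = 6 - 1*1 = 6 - 1 = 5)
I(r) = r**(3/2)
-58*(z + I((8 + 5)*(q(3) - 11))) - 1*(-3559632) = -58*(910 + ((8 + 5)*(5 - 11))**(3/2)) - 1*(-3559632) = -58*(910 + (13*(-6))**(3/2)) + 3559632 = -58*(910 + (-78)**(3/2)) + 3559632 = -58*(910 - 78*I*sqrt(78)) + 3559632 = (-52780 + 4524*I*sqrt(78)) + 3559632 = 3506852 + 4524*I*sqrt(78)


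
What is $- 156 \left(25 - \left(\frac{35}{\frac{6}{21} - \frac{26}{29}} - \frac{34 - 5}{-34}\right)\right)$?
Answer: $- \frac{6695793}{527} \approx -12705.0$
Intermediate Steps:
$- 156 \left(25 - \left(\frac{35}{\frac{6}{21} - \frac{26}{29}} - \frac{34 - 5}{-34}\right)\right) = - 156 \left(25 - \left(\frac{29}{34} + \frac{35}{6 \cdot \frac{1}{21} - \frac{26}{29}}\right)\right) = - 156 \left(25 - \left(\frac{29}{34} + \frac{35}{\frac{2}{7} - \frac{26}{29}}\right)\right) = - 156 \left(25 - \left(\frac{29}{34} + \frac{35}{- \frac{124}{203}}\right)\right) = - 156 \left(25 - - \frac{118987}{2108}\right) = - 156 \left(25 + \left(\frac{7105}{124} - \frac{29}{34}\right)\right) = - 156 \left(25 + \frac{118987}{2108}\right) = \left(-156\right) \frac{171687}{2108} = - \frac{6695793}{527}$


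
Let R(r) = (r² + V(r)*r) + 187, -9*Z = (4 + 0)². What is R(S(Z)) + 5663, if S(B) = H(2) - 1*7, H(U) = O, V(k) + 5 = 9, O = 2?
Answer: 5855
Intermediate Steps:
V(k) = 4 (V(k) = -5 + 9 = 4)
H(U) = 2
Z = -16/9 (Z = -(4 + 0)²/9 = -⅑*4² = -⅑*16 = -16/9 ≈ -1.7778)
S(B) = -5 (S(B) = 2 - 1*7 = 2 - 7 = -5)
R(r) = 187 + r² + 4*r (R(r) = (r² + 4*r) + 187 = 187 + r² + 4*r)
R(S(Z)) + 5663 = (187 + (-5)² + 4*(-5)) + 5663 = (187 + 25 - 20) + 5663 = 192 + 5663 = 5855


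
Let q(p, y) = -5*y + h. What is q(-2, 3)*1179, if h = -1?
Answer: -18864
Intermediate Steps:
q(p, y) = -1 - 5*y (q(p, y) = -5*y - 1 = -1 - 5*y)
q(-2, 3)*1179 = (-1 - 5*3)*1179 = (-1 - 15)*1179 = -16*1179 = -18864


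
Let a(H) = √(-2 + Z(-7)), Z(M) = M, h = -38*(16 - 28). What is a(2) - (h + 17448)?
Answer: -17904 + 3*I ≈ -17904.0 + 3.0*I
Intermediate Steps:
h = 456 (h = -38*(-12) = 456)
a(H) = 3*I (a(H) = √(-2 - 7) = √(-9) = 3*I)
a(2) - (h + 17448) = 3*I - (456 + 17448) = 3*I - 1*17904 = 3*I - 17904 = -17904 + 3*I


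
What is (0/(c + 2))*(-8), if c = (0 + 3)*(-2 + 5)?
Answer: 0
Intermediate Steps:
c = 9 (c = 3*3 = 9)
(0/(c + 2))*(-8) = (0/(9 + 2))*(-8) = (0/11)*(-8) = (0*(1/11))*(-8) = 0*(-8) = 0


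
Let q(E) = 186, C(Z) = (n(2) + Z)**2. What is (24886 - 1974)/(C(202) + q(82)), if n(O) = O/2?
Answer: 22912/41395 ≈ 0.55350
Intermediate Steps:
n(O) = O/2 (n(O) = O*(1/2) = O/2)
C(Z) = (1 + Z)**2 (C(Z) = ((1/2)*2 + Z)**2 = (1 + Z)**2)
(24886 - 1974)/(C(202) + q(82)) = (24886 - 1974)/((1 + 202)**2 + 186) = 22912/(203**2 + 186) = 22912/(41209 + 186) = 22912/41395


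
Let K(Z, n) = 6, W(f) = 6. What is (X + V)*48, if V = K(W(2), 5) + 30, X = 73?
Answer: 5232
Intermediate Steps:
V = 36 (V = 6 + 30 = 36)
(X + V)*48 = (73 + 36)*48 = 109*48 = 5232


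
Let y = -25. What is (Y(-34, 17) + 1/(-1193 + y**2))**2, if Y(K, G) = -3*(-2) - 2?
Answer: 5157441/322624 ≈ 15.986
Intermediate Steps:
Y(K, G) = 4 (Y(K, G) = 6 - 2 = 4)
(Y(-34, 17) + 1/(-1193 + y**2))**2 = (4 + 1/(-1193 + (-25)**2))**2 = (4 + 1/(-1193 + 625))**2 = (4 + 1/(-568))**2 = (4 - 1/568)**2 = (2271/568)**2 = 5157441/322624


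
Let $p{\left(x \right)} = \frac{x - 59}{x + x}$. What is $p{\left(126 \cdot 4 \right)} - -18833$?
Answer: $\frac{18984109}{1008} \approx 18833.0$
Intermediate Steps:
$p{\left(x \right)} = \frac{-59 + x}{2 x}$
$p{\left(126 \cdot 4 \right)} - -18833 = \frac{-59 + 126 \cdot 4}{2 \cdot 126 \cdot 4} - -18833 = \frac{-59 + 504}{2 \cdot 504} + 18833 = \frac{1}{2} \cdot \frac{1}{504} \cdot 445 + 18833 = \frac{445}{1008} + 18833 = \frac{18984109}{1008}$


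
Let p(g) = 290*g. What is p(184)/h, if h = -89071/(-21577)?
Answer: 1151348720/89071 ≈ 12926.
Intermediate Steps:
h = 89071/21577 (h = -89071*(-1/21577) = 89071/21577 ≈ 4.1281)
p(184)/h = (290*184)/(89071/21577) = 53360*(21577/89071) = 1151348720/89071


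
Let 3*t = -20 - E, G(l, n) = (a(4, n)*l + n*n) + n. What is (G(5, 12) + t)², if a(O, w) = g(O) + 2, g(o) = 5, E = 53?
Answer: 250000/9 ≈ 27778.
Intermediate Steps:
a(O, w) = 7 (a(O, w) = 5 + 2 = 7)
G(l, n) = n + n² + 7*l (G(l, n) = (7*l + n*n) + n = (7*l + n²) + n = (n² + 7*l) + n = n + n² + 7*l)
t = -73/3 (t = (-20 - 1*53)/3 = (-20 - 53)/3 = (⅓)*(-73) = -73/3 ≈ -24.333)
(G(5, 12) + t)² = ((12 + 12² + 7*5) - 73/3)² = ((12 + 144 + 35) - 73/3)² = (191 - 73/3)² = (500/3)² = 250000/9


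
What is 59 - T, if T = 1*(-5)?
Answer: 64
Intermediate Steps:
T = -5
59 - T = 59 - 1*(-5) = 59 + 5 = 64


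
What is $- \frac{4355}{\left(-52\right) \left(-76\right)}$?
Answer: $- \frac{335}{304} \approx -1.102$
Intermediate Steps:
$- \frac{4355}{\left(-52\right) \left(-76\right)} = - \frac{4355}{3952} = \left(-4355\right) \frac{1}{3952} = - \frac{335}{304}$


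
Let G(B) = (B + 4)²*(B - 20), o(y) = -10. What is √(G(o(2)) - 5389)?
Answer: I*√6469 ≈ 80.43*I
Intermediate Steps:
G(B) = (4 + B)²*(-20 + B)
√(G(o(2)) - 5389) = √((4 - 10)²*(-20 - 10) - 5389) = √((-6)²*(-30) - 5389) = √(36*(-30) - 5389) = √(-1080 - 5389) = √(-6469) = I*√6469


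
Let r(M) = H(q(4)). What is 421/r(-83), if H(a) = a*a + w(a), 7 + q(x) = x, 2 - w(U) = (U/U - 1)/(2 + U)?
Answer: 421/11 ≈ 38.273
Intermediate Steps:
w(U) = 2 (w(U) = 2 - (U/U - 1)/(2 + U) = 2 - (1 - 1)/(2 + U) = 2 - 0/(2 + U) = 2 - 1*0 = 2 + 0 = 2)
q(x) = -7 + x
H(a) = 2 + a² (H(a) = a*a + 2 = a² + 2 = 2 + a²)
r(M) = 11 (r(M) = 2 + (-7 + 4)² = 2 + (-3)² = 2 + 9 = 11)
421/r(-83) = 421/11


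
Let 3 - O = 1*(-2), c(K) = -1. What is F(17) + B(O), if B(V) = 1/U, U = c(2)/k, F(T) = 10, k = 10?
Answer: 0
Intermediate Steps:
U = -⅒ (U = -1/10 = -1*⅒ = -⅒ ≈ -0.10000)
O = 5 (O = 3 - (-2) = 3 - 1*(-2) = 3 + 2 = 5)
B(V) = -10 (B(V) = 1/(-⅒) = -10)
F(17) + B(O) = 10 - 10 = 0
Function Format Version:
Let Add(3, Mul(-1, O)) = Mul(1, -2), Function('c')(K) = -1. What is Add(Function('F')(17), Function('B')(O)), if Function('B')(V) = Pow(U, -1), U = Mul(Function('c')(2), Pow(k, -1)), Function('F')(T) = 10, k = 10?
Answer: 0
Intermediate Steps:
U = Rational(-1, 10) (U = Mul(-1, Pow(10, -1)) = Mul(-1, Rational(1, 10)) = Rational(-1, 10) ≈ -0.10000)
O = 5 (O = Add(3, Mul(-1, Mul(1, -2))) = Add(3, Mul(-1, -2)) = Add(3, 2) = 5)
Function('B')(V) = -10 (Function('B')(V) = Pow(Rational(-1, 10), -1) = -10)
Add(Function('F')(17), Function('B')(O)) = Add(10, -10) = 0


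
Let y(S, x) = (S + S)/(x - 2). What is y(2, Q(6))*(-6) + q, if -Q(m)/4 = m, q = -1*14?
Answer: -170/13 ≈ -13.077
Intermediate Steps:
q = -14
Q(m) = -4*m
y(S, x) = 2*S/(-2 + x) (y(S, x) = (2*S)/(-2 + x) = 2*S/(-2 + x))
y(2, Q(6))*(-6) + q = (2*2/(-2 - 4*6))*(-6) - 14 = (2*2/(-2 - 24))*(-6) - 14 = (2*2/(-26))*(-6) - 14 = (2*2*(-1/26))*(-6) - 14 = -2/13*(-6) - 14 = 12/13 - 14 = -170/13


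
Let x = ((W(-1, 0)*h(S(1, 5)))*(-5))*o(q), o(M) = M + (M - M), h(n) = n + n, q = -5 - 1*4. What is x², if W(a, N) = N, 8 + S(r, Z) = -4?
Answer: 0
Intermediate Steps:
S(r, Z) = -12 (S(r, Z) = -8 - 4 = -12)
q = -9 (q = -5 - 4 = -9)
h(n) = 2*n
o(M) = M (o(M) = M + 0 = M)
x = 0 (x = ((0*(2*(-12)))*(-5))*(-9) = ((0*(-24))*(-5))*(-9) = (0*(-5))*(-9) = 0*(-9) = 0)
x² = 0² = 0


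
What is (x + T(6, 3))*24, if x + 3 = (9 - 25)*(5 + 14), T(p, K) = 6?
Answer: -7224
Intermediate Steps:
x = -307 (x = -3 + (9 - 25)*(5 + 14) = -3 - 16*19 = -3 - 304 = -307)
(x + T(6, 3))*24 = (-307 + 6)*24 = -301*24 = -7224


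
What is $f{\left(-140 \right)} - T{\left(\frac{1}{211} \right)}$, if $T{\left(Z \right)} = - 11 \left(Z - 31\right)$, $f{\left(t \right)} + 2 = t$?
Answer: $- \frac{101902}{211} \approx -482.95$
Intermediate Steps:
$f{\left(t \right)} = -2 + t$
$T{\left(Z \right)} = 341 - 11 Z$ ($T{\left(Z \right)} = - 11 \left(-31 + Z\right) = 341 - 11 Z$)
$f{\left(-140 \right)} - T{\left(\frac{1}{211} \right)} = \left(-2 - 140\right) - \left(341 - \frac{11}{211}\right) = -142 - \left(341 - \frac{11}{211}\right) = -142 - \frac{71940}{211} = - \frac{101902}{211}$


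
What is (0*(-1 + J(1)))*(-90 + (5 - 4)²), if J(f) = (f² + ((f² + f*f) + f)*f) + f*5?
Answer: 0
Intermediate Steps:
J(f) = f² + 5*f + f*(f + 2*f²) (J(f) = (f² + ((f² + f²) + f)*f) + 5*f = (f² + (2*f² + f)*f) + 5*f = (f² + (f + 2*f²)*f) + 5*f = (f² + f*(f + 2*f²)) + 5*f = f² + 5*f + f*(f + 2*f²))
(0*(-1 + J(1)))*(-90 + (5 - 4)²) = (0*(-1 + 1*(5 + 2*1 + 2*1²)))*(-90 + (5 - 4)²) = (0*(-1 + 1*(5 + 2 + 2*1)))*(-90 + 1²) = (0*(-1 + 1*(5 + 2 + 2)))*(-90 + 1) = (0*(-1 + 1*9))*(-89) = (0*(-1 + 9))*(-89) = (0*8)*(-89) = 0*(-89) = 0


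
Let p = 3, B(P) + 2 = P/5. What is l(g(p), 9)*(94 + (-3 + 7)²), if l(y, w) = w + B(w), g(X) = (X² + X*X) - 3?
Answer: 968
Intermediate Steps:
B(P) = -2 + P/5
g(X) = -3 + 2*X² (g(X) = (X² + X²) - 3 = 2*X² - 3 = -3 + 2*X²)
l(y, w) = -2 + 6*w/5 (l(y, w) = w + (-2 + w/5) = -2 + 6*w/5)
l(g(p), 9)*(94 + (-3 + 7)²) = (-2 + (6/5)*9)*(94 + (-3 + 7)²) = (-2 + 54/5)*(94 + 4²) = 44*(94 + 16)/5 = (44/5)*110 = 968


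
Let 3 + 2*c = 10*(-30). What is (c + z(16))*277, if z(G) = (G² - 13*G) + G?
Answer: -48475/2 ≈ -24238.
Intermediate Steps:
c = -303/2 (c = -3/2 + (10*(-30))/2 = -3/2 + (½)*(-300) = -3/2 - 150 = -303/2 ≈ -151.50)
z(G) = G² - 12*G
(c + z(16))*277 = (-303/2 + 16*(-12 + 16))*277 = (-303/2 + 16*4)*277 = (-303/2 + 64)*277 = -175/2*277 = -48475/2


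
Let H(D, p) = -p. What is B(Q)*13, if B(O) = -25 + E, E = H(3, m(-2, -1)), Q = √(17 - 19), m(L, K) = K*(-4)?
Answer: -377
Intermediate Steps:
m(L, K) = -4*K
Q = I*√2 (Q = √(-2) = I*√2 ≈ 1.4142*I)
E = -4 (E = -(-4)*(-1) = -1*4 = -4)
B(O) = -29 (B(O) = -25 - 4 = -29)
B(Q)*13 = -29*13 = -377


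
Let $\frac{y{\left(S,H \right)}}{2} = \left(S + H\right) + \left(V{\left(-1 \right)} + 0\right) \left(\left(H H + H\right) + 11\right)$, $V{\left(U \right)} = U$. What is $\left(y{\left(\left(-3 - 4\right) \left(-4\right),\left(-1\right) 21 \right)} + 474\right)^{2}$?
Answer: $139876$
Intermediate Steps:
$y{\left(S,H \right)} = -22 - 2 H^{2} + 2 S$ ($y{\left(S,H \right)} = 2 \left(\left(S + H\right) + \left(-1 + 0\right) \left(\left(H H + H\right) + 11\right)\right) = 2 \left(\left(H + S\right) - \left(\left(H^{2} + H\right) + 11\right)\right) = 2 \left(\left(H + S\right) - \left(\left(H + H^{2}\right) + 11\right)\right) = 2 \left(\left(H + S\right) - \left(11 + H + H^{2}\right)\right) = 2 \left(-11 + S - H^{2}\right) = -22 - 2 H^{2} + 2 S$)
$\left(y{\left(\left(-3 - 4\right) \left(-4\right),\left(-1\right) 21 \right)} + 474\right)^{2} = \left(\left(-22 - 2 \left(\left(-1\right) 21\right)^{2} + 2 \left(-3 - 4\right) \left(-4\right)\right) + 474\right)^{2} = \left(\left(-22 - 2 \left(-21\right)^{2} + 2 \left(\left(-7\right) \left(-4\right)\right)\right) + 474\right)^{2} = \left(\left(-22 - 882 + 2 \cdot 28\right) + 474\right)^{2} = \left(\left(-22 - 882 + 56\right) + 474\right)^{2} = \left(-848 + 474\right)^{2} = \left(-374\right)^{2} = 139876$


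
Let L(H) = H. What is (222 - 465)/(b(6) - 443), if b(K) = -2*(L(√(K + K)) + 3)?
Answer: 109107/201553 - 972*√3/201553 ≈ 0.53298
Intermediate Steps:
b(K) = -6 - 2*√2*√K (b(K) = -2*(√(K + K) + 3) = -2*(√(2*K) + 3) = -2*(√2*√K + 3) = -2*(3 + √2*√K) = -6 - 2*√2*√K)
(222 - 465)/(b(6) - 443) = (222 - 465)/((-6 - 2*√2*√6) - 443) = -243/((-6 - 4*√3) - 443) = -243/(-449 - 4*√3)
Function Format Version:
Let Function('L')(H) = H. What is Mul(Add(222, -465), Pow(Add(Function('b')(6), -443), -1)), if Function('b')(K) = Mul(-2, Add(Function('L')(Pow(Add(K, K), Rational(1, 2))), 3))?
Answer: Add(Rational(109107, 201553), Mul(Rational(-972, 201553), Pow(3, Rational(1, 2)))) ≈ 0.53298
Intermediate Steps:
Function('b')(K) = Add(-6, Mul(-2, Pow(2, Rational(1, 2)), Pow(K, Rational(1, 2)))) (Function('b')(K) = Mul(-2, Add(Pow(Add(K, K), Rational(1, 2)), 3)) = Mul(-2, Add(Pow(Mul(2, K), Rational(1, 2)), 3)) = Mul(-2, Add(Mul(Pow(2, Rational(1, 2)), Pow(K, Rational(1, 2))), 3)) = Mul(-2, Add(3, Mul(Pow(2, Rational(1, 2)), Pow(K, Rational(1, 2))))) = Add(-6, Mul(-2, Pow(2, Rational(1, 2)), Pow(K, Rational(1, 2)))))
Mul(Add(222, -465), Pow(Add(Function('b')(6), -443), -1)) = Mul(Add(222, -465), Pow(Add(Add(-6, Mul(-2, Pow(2, Rational(1, 2)), Pow(6, Rational(1, 2)))), -443), -1)) = Mul(-243, Pow(Add(Add(-6, Mul(-4, Pow(3, Rational(1, 2)))), -443), -1)) = Mul(-243, Pow(Add(-449, Mul(-4, Pow(3, Rational(1, 2)))), -1))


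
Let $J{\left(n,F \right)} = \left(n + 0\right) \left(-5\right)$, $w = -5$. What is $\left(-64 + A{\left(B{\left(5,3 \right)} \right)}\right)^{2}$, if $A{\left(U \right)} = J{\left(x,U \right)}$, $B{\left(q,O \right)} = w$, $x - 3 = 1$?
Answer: $7056$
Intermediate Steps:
$x = 4$ ($x = 3 + 1 = 4$)
$B{\left(q,O \right)} = -5$
$J{\left(n,F \right)} = - 5 n$ ($J{\left(n,F \right)} = n \left(-5\right) = - 5 n$)
$A{\left(U \right)} = -20$ ($A{\left(U \right)} = \left(-5\right) 4 = -20$)
$\left(-64 + A{\left(B{\left(5,3 \right)} \right)}\right)^{2} = \left(-64 - 20\right)^{2} = \left(-84\right)^{2} = 7056$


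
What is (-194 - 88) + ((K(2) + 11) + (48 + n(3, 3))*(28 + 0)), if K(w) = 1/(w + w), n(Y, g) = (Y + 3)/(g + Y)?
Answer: 4405/4 ≈ 1101.3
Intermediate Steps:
n(Y, g) = (3 + Y)/(Y + g)
K(w) = 1/(2*w)
(-194 - 88) + ((K(2) + 11) + (48 + n(3, 3))*(28 + 0)) = (-194 - 88) + (((½)/2 + 11) + (48 + (3 + 3)/(3 + 3))*(28 + 0)) = -282 + (((½)*(½) + 11) + (48 + 6/6)*28) = -282 + ((¼ + 11) + (48 + (⅙)*6)*28) = -282 + (45/4 + (48 + 1)*28) = -282 + (45/4 + 49*28) = -282 + (45/4 + 1372) = -282 + 5533/4 = 4405/4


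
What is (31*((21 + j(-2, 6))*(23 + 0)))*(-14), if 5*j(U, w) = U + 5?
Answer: -1078056/5 ≈ -2.1561e+5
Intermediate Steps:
j(U, w) = 1 + U/5 (j(U, w) = (U + 5)/5 = (5 + U)/5 = 1 + U/5)
(31*((21 + j(-2, 6))*(23 + 0)))*(-14) = (31*((21 + (1 + (1/5)*(-2)))*(23 + 0)))*(-14) = (31*((21 + (1 - 2/5))*23))*(-14) = (31*((21 + 3/5)*23))*(-14) = (31*((108/5)*23))*(-14) = (31*(2484/5))*(-14) = (77004/5)*(-14) = -1078056/5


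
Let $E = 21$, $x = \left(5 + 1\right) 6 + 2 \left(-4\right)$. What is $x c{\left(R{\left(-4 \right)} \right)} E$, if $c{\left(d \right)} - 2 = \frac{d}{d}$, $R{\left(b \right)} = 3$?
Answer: $1764$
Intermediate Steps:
$x = 28$ ($x = 6 \cdot 6 - 8 = 36 - 8 = 28$)
$c{\left(d \right)} = 3$ ($c{\left(d \right)} = 2 + \frac{d}{d} = 2 + 1 = 3$)
$x c{\left(R{\left(-4 \right)} \right)} E = 28 \cdot 3 \cdot 21 = 84 \cdot 21 = 1764$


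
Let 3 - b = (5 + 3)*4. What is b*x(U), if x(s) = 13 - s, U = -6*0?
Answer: -377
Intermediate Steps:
U = 0
b = -29 (b = 3 - (5 + 3)*4 = 3 - 8*4 = 3 - 1*32 = 3 - 32 = -29)
b*x(U) = -29*(13 - 1*0) = -29*(13 + 0) = -29*13 = -377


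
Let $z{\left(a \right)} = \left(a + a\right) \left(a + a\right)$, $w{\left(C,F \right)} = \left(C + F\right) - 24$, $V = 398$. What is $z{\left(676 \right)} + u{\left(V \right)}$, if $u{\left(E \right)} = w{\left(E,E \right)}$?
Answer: $1828676$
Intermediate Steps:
$w{\left(C,F \right)} = -24 + C + F$
$u{\left(E \right)} = -24 + 2 E$ ($u{\left(E \right)} = -24 + E + E = -24 + 2 E$)
$z{\left(a \right)} = 4 a^{2}$ ($z{\left(a \right)} = 2 a 2 a = 4 a^{2}$)
$z{\left(676 \right)} + u{\left(V \right)} = 4 \cdot 676^{2} + \left(-24 + 2 \cdot 398\right) = 4 \cdot 456976 + \left(-24 + 796\right) = 1827904 + 772 = 1828676$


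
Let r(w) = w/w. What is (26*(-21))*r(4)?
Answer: -546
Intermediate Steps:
r(w) = 1
(26*(-21))*r(4) = (26*(-21))*1 = -546*1 = -546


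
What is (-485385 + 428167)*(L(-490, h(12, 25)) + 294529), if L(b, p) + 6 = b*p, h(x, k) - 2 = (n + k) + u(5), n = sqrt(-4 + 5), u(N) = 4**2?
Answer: -15618396934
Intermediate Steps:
u(N) = 16
n = 1 (n = sqrt(1) = 1)
h(x, k) = 19 + k (h(x, k) = 2 + ((1 + k) + 16) = 2 + (17 + k) = 19 + k)
L(b, p) = -6 + b*p
(-485385 + 428167)*(L(-490, h(12, 25)) + 294529) = (-485385 + 428167)*((-6 - 490*(19 + 25)) + 294529) = -57218*((-6 - 490*44) + 294529) = -57218*((-6 - 21560) + 294529) = -57218*(-21566 + 294529) = -57218*272963 = -15618396934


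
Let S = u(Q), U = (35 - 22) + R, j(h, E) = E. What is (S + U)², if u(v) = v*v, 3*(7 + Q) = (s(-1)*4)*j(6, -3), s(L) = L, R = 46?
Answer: 4624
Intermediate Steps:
U = 59 (U = (35 - 22) + 46 = 13 + 46 = 59)
Q = -3 (Q = -7 + (-1*4*(-3))/3 = -7 + (-4*(-3))/3 = -7 + (⅓)*12 = -7 + 4 = -3)
u(v) = v²
S = 9 (S = (-3)² = 9)
(S + U)² = (9 + 59)² = 68² = 4624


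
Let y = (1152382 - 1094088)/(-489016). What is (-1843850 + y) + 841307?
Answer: -245129812991/244508 ≈ -1.0025e+6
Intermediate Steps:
y = -29147/244508 (y = 58294*(-1/489016) = -29147/244508 ≈ -0.11921)
(-1843850 + y) + 841307 = (-1843850 - 29147/244508) + 841307 = -450836104947/244508 + 841307 = -245129812991/244508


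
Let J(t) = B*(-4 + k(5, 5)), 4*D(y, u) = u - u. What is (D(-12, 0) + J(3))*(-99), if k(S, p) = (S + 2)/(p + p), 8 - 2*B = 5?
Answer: 9801/20 ≈ 490.05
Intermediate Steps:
D(y, u) = 0 (D(y, u) = (u - u)/4 = (¼)*0 = 0)
B = 3/2 (B = 4 - ½*5 = 4 - 5/2 = 3/2 ≈ 1.5000)
k(S, p) = (2 + S)/(2*p) (k(S, p) = (2 + S)/((2*p)) = (2 + S)*(1/(2*p)) = (2 + S)/(2*p))
J(t) = -99/20 (J(t) = 3*(-4 + (½)*(2 + 5)/5)/2 = 3*(-4 + (½)*(⅕)*7)/2 = 3*(-4 + 7/10)/2 = (3/2)*(-33/10) = -99/20)
(D(-12, 0) + J(3))*(-99) = (0 - 99/20)*(-99) = -99/20*(-99) = 9801/20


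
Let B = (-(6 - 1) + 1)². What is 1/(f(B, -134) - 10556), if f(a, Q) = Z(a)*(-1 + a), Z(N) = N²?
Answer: -1/6716 ≈ -0.00014890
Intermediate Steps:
B = 16 (B = (-1*5 + 1)² = (-5 + 1)² = (-4)² = 16)
f(a, Q) = a²*(-1 + a)
1/(f(B, -134) - 10556) = 1/(16²*(-1 + 16) - 10556) = 1/(256*15 - 10556) = 1/(3840 - 10556) = 1/(-6716) = -1/6716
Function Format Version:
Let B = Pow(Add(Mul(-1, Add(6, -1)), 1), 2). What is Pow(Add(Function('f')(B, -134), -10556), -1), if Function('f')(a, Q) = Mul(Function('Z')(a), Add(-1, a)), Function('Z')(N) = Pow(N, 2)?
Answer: Rational(-1, 6716) ≈ -0.00014890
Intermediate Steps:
B = 16 (B = Pow(Add(Mul(-1, 5), 1), 2) = Pow(Add(-5, 1), 2) = Pow(-4, 2) = 16)
Function('f')(a, Q) = Mul(Pow(a, 2), Add(-1, a))
Pow(Add(Function('f')(B, -134), -10556), -1) = Pow(Add(Mul(Pow(16, 2), Add(-1, 16)), -10556), -1) = Pow(Add(Mul(256, 15), -10556), -1) = Pow(Add(3840, -10556), -1) = Pow(-6716, -1) = Rational(-1, 6716)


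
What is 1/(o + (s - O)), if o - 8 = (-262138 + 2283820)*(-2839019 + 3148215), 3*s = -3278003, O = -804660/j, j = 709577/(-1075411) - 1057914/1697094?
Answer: 195159268491/121992940067758144718519 ≈ 1.5998e-12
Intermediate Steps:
j = -130106178994/101392975313 (j = 709577*(-1/1075411) - 1057914*1/1697094 = -709577/1075411 - 58773/94283 = -130106178994/101392975313 ≈ -1.2832)
O = 40793435757679290/65053089497 (O = -804660/(-130106178994/101392975313) = -804660*(-101392975313/130106178994) = 40793435757679290/65053089497 ≈ 6.2708e+5)
s = -3278003/3 (s = (⅓)*(-3278003) = -3278003/3 ≈ -1.0927e+6)
o = 625095987680 (o = 8 + (-262138 + 2283820)*(-2839019 + 3148215) = 8 + 2021682*309196 = 8 + 625095987672 = 625095987680)
1/(o + (s - O)) = 1/(625095987680 + (-3278003/3 - 1*40793435757679290/65053089497)) = 1/(625095987680 + (-3278003/3 - 40793435757679290/65053089497)) = 1/(625095987680 - 335624529803472361/195159268491) = 1/(121992940067758144718519/195159268491) = 195159268491/121992940067758144718519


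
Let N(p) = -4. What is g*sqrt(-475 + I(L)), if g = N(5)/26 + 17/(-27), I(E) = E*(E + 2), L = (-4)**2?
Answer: -275*I*sqrt(187)/351 ≈ -10.714*I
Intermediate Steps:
L = 16
I(E) = E*(2 + E)
g = -275/351 (g = -4/26 + 17/(-27) = -4*1/26 + 17*(-1/27) = -2/13 - 17/27 = -275/351 ≈ -0.78348)
g*sqrt(-475 + I(L)) = -275*sqrt(-475 + 16*(2 + 16))/351 = -275*sqrt(-475 + 16*18)/351 = -275*sqrt(-475 + 288)/351 = -275*I*sqrt(187)/351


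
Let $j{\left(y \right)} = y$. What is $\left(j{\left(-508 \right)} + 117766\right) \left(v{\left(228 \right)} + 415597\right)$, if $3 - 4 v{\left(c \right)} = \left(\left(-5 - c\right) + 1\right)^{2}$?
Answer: $\frac{94308674643}{2} \approx 4.7154 \cdot 10^{10}$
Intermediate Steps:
$v{\left(c \right)} = \frac{3}{4} - \frac{\left(-4 - c\right)^{2}}{4}$ ($v{\left(c \right)} = \frac{3}{4} - \frac{\left(\left(-5 - c\right) + 1\right)^{2}}{4} = \frac{3}{4} - \frac{\left(-4 - c\right)^{2}}{4}$)
$\left(j{\left(-508 \right)} + 117766\right) \left(v{\left(228 \right)} + 415597\right) = \left(-508 + 117766\right) \left(\left(\frac{3}{4} - \frac{\left(4 + 228\right)^{2}}{4}\right) + 415597\right) = 117258 \left(\left(\frac{3}{4} - \frac{232^{2}}{4}\right) + 415597\right) = 117258 \left(\left(\frac{3}{4} - 13456\right) + 415597\right) = 117258 \left(- \frac{53821}{4} + 415597\right) = 117258 \cdot \frac{1608567}{4} = \frac{94308674643}{2}$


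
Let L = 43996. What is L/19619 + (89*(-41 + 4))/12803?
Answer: 498675421/251182057 ≈ 1.9853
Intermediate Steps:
L/19619 + (89*(-41 + 4))/12803 = 43996/19619 + (89*(-41 + 4))/12803 = 43996*(1/19619) + (89*(-37))*(1/12803) = 43996/19619 - 3293*1/12803 = 43996/19619 - 3293/12803 = 498675421/251182057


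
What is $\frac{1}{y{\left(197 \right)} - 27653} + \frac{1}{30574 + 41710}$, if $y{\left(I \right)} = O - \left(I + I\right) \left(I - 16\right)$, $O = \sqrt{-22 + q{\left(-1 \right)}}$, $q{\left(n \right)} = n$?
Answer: $\frac{660184121}{176995815180952} - \frac{i \sqrt{23}}{9794467112} \approx 3.7299 \cdot 10^{-6} - 4.8965 \cdot 10^{-10} i$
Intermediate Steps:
$O = i \sqrt{23}$ ($O = \sqrt{-22 - 1} = \sqrt{-23} = i \sqrt{23} \approx 4.7958 i$)
$y{\left(I \right)} = i \sqrt{23} - 2 I \left(-16 + I\right)$ ($y{\left(I \right)} = i \sqrt{23} - \left(I + I\right) \left(I - 16\right) = i \sqrt{23} - 2 I \left(-16 + I\right)$)
$\frac{1}{y{\left(197 \right)} - 27653} + \frac{1}{30574 + 41710} = \frac{1}{\left(- 2 \cdot 197^{2} + 32 \cdot 197 + i \sqrt{23}\right) - 27653} + \frac{1}{30574 + 41710} = \frac{1}{\left(\left(-2\right) 38809 + 6304 + i \sqrt{23}\right) - 27653} + \frac{1}{72284} = \frac{1}{\left(-77618 + 6304 + i \sqrt{23}\right) - 27653} + \frac{1}{72284} = \frac{1}{\left(-71314 + i \sqrt{23}\right) - 27653} + \frac{1}{72284} = \frac{1}{-98967 + i \sqrt{23}} + \frac{1}{72284} = \frac{1}{72284} + \frac{1}{-98967 + i \sqrt{23}}$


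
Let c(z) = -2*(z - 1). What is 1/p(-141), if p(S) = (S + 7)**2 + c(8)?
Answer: 1/17942 ≈ 5.5735e-5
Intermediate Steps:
c(z) = 2 - 2*z (c(z) = -2*(-1 + z) = 2 - 2*z)
p(S) = -14 + (7 + S)**2 (p(S) = (S + 7)**2 + (2 - 2*8) = (7 + S)**2 + (2 - 16) = (7 + S)**2 - 14 = -14 + (7 + S)**2)
1/p(-141) = 1/(-14 + (7 - 141)**2) = 1/(-14 + (-134)**2) = 1/(-14 + 17956) = 1/17942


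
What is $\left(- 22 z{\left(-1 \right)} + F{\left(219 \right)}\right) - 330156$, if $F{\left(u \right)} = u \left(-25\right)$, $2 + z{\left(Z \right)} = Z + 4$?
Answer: $-335653$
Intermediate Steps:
$z{\left(Z \right)} = 2 + Z$ ($z{\left(Z \right)} = -2 + \left(Z + 4\right) = -2 + \left(4 + Z\right) = 2 + Z$)
$F{\left(u \right)} = - 25 u$
$\left(- 22 z{\left(-1 \right)} + F{\left(219 \right)}\right) - 330156 = \left(- 22 \left(2 - 1\right) - 5475\right) - 330156 = \left(\left(-22\right) 1 - 5475\right) - 330156 = \left(-22 - 5475\right) - 330156 = -5497 - 330156 = -335653$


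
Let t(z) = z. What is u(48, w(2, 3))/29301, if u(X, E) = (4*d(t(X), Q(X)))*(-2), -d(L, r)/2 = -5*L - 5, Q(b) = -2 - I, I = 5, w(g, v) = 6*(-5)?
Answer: -3920/29301 ≈ -0.13378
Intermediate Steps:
w(g, v) = -30
Q(b) = -7 (Q(b) = -2 - 1*5 = -2 - 5 = -7)
d(L, r) = 10 + 10*L (d(L, r) = -2*(-5*L - 5) = -2*(-5 - 5*L) = 10 + 10*L)
u(X, E) = -80 - 80*X (u(X, E) = (4*(10 + 10*X))*(-2) = (40 + 40*X)*(-2) = -80 - 80*X)
u(48, w(2, 3))/29301 = (-80 - 80*48)/29301 = (-80 - 3840)*(1/29301) = -3920*1/29301 = -3920/29301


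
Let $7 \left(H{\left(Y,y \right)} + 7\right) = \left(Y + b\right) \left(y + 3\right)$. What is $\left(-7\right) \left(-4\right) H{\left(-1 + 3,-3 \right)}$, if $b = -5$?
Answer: $-196$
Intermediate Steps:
$H{\left(Y,y \right)} = -7 + \frac{\left(-5 + Y\right) \left(3 + y\right)}{7}$ ($H{\left(Y,y \right)} = -7 + \frac{\left(Y - 5\right) \left(y + 3\right)}{7} = -7 + \frac{\left(-5 + Y\right) \left(3 + y\right)}{7}$)
$\left(-7\right) \left(-4\right) H{\left(-1 + 3,-3 \right)} = \left(-7\right) \left(-4\right) \left(- \frac{64}{7} - - \frac{15}{7} + \frac{3 \left(-1 + 3\right)}{7} + \frac{1}{7} \left(-1 + 3\right) \left(-3\right)\right) = 28 \left(- \frac{64}{7} + \frac{15}{7} + \frac{3}{7} \cdot 2 + \frac{1}{7} \cdot 2 \left(-3\right)\right) = 28 \left(- \frac{64}{7} + \frac{15}{7} + \frac{6}{7} - \frac{6}{7}\right) = 28 \left(-7\right) = -196$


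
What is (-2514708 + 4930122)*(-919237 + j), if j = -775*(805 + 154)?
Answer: -4015533989268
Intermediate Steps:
j = -743225 (j = -775*959 = -743225)
(-2514708 + 4930122)*(-919237 + j) = (-2514708 + 4930122)*(-919237 - 743225) = 2415414*(-1662462) = -4015533989268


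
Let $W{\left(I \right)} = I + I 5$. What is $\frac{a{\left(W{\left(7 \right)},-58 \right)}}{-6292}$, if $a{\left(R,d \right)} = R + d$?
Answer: $\frac{4}{1573} \approx 0.0025429$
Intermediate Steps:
$W{\left(I \right)} = 6 I$ ($W{\left(I \right)} = I + 5 I = 6 I$)
$\frac{a{\left(W{\left(7 \right)},-58 \right)}}{-6292} = \frac{6 \cdot 7 - 58}{-6292} = \left(42 - 58\right) \left(- \frac{1}{6292}\right) = \left(-16\right) \left(- \frac{1}{6292}\right) = \frac{4}{1573}$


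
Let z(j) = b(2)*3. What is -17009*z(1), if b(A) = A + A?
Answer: -204108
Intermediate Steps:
b(A) = 2*A
z(j) = 12 (z(j) = (2*2)*3 = 4*3 = 12)
-17009*z(1) = -17009*12 = -204108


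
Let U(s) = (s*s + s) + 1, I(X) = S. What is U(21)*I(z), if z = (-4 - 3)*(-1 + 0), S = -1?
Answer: -463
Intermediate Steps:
z = 7 (z = -7*(-1) = 7)
I(X) = -1
U(s) = 1 + s + s² (U(s) = (s² + s) + 1 = (s + s²) + 1 = 1 + s + s²)
U(21)*I(z) = (1 + 21 + 21²)*(-1) = (1 + 21 + 441)*(-1) = 463*(-1) = -463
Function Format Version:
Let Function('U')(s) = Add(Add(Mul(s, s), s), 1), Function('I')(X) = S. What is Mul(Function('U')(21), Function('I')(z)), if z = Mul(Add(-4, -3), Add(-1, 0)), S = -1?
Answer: -463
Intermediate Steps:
z = 7 (z = Mul(-7, -1) = 7)
Function('I')(X) = -1
Function('U')(s) = Add(1, s, Pow(s, 2)) (Function('U')(s) = Add(Add(Pow(s, 2), s), 1) = Add(Add(s, Pow(s, 2)), 1) = Add(1, s, Pow(s, 2)))
Mul(Function('U')(21), Function('I')(z)) = Mul(Add(1, 21, Pow(21, 2)), -1) = Mul(Add(1, 21, 441), -1) = Mul(463, -1) = -463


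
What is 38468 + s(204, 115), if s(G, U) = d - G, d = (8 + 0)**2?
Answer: 38328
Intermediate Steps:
d = 64 (d = 8**2 = 64)
s(G, U) = 64 - G
38468 + s(204, 115) = 38468 + (64 - 1*204) = 38468 + (64 - 204) = 38468 - 140 = 38328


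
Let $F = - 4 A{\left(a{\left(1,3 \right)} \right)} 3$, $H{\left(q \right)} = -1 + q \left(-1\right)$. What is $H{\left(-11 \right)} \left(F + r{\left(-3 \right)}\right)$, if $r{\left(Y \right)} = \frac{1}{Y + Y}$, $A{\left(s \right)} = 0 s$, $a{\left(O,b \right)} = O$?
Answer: $- \frac{5}{3} \approx -1.6667$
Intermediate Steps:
$A{\left(s \right)} = 0$
$H{\left(q \right)} = -1 - q$
$F = 0$ ($F = \left(-4\right) 0 \cdot 3 = 0 \cdot 3 = 0$)
$r{\left(Y \right)} = \frac{1}{2 Y}$
$H{\left(-11 \right)} \left(F + r{\left(-3 \right)}\right) = \left(-1 - -11\right) \left(0 + \frac{1}{2 \left(-3\right)}\right) = \left(-1 + 11\right) \left(0 + \frac{1}{2} \left(- \frac{1}{3}\right)\right) = 10 \left(0 - \frac{1}{6}\right) = 10 \left(- \frac{1}{6}\right) = - \frac{5}{3}$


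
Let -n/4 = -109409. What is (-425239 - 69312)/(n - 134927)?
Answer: -494551/302709 ≈ -1.6338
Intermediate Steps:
n = 437636 (n = -4*(-109409) = 437636)
(-425239 - 69312)/(n - 134927) = (-425239 - 69312)/(437636 - 134927) = -494551/302709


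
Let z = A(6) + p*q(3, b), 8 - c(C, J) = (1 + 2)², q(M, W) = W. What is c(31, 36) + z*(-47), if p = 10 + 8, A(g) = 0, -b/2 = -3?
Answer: -5077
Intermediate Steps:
b = 6 (b = -2*(-3) = 6)
c(C, J) = -1 (c(C, J) = 8 - (1 + 2)² = 8 - 1*3² = 8 - 1*9 = 8 - 9 = -1)
p = 18
z = 108 (z = 0 + 18*6 = 0 + 108 = 108)
c(31, 36) + z*(-47) = -1 + 108*(-47) = -1 - 5076 = -5077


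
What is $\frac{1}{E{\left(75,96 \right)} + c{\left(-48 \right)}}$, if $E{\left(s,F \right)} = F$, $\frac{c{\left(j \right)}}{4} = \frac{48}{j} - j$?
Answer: $\frac{1}{284} \approx 0.0035211$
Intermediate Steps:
$c{\left(j \right)} = - 4 j + \frac{192}{j}$ ($c{\left(j \right)} = 4 \left(\frac{48}{j} - j\right) = 4 \left(- j + \frac{48}{j}\right) = - 4 j + \frac{192}{j}$)
$\frac{1}{E{\left(75,96 \right)} + c{\left(-48 \right)}} = \frac{1}{96 + \left(\left(-4\right) \left(-48\right) + \frac{192}{-48}\right)} = \frac{1}{96 + \left(192 + 192 \left(- \frac{1}{48}\right)\right)} = \frac{1}{96 + \left(192 - 4\right)} = \frac{1}{96 + 188} = \frac{1}{284}$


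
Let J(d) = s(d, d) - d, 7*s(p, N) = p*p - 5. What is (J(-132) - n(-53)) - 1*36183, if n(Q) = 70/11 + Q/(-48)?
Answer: -124074865/3696 ≈ -33570.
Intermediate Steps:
s(p, N) = -5/7 + p**2/7 (s(p, N) = (p*p - 5)/7 = (p**2 - 5)/7 = (-5 + p**2)/7 = -5/7 + p**2/7)
J(d) = -5/7 - d + d**2/7 (J(d) = (-5/7 + d**2/7) - d = -5/7 - d + d**2/7)
n(Q) = 70/11 - Q/48 (n(Q) = 70*(1/11) + Q*(-1/48) = 70/11 - Q/48)
(J(-132) - n(-53)) - 1*36183 = ((-5/7 - 1*(-132) + (1/7)*(-132)**2) - (70/11 - 1/48*(-53))) - 1*36183 = ((-5/7 + 132 + (1/7)*17424) - (70/11 + 53/48)) - 36183 = ((-5/7 + 132 + 17424/7) - 1*3943/528) - 36183 = (18343/7 - 3943/528) - 36183 = 9657503/3696 - 36183 = -124074865/3696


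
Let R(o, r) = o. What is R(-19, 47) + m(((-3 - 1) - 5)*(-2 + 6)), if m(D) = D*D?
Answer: 1277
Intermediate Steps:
m(D) = D**2
R(-19, 47) + m(((-3 - 1) - 5)*(-2 + 6)) = -19 + (((-3 - 1) - 5)*(-2 + 6))**2 = -19 + ((-4 - 5)*4)**2 = -19 + (-9*4)**2 = -19 + (-36)**2 = -19 + 1296 = 1277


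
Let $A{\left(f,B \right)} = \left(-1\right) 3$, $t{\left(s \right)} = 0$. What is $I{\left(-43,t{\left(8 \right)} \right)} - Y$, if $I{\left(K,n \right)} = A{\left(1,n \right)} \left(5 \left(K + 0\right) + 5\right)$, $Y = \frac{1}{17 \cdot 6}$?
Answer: $\frac{64259}{102} \approx 629.99$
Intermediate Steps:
$A{\left(f,B \right)} = -3$
$Y = \frac{1}{102} \approx 0.0098039$
$I{\left(K,n \right)} = -15 - 15 K$ ($I{\left(K,n \right)} = - 3 \left(5 \left(K + 0\right) + 5\right) = - 3 \left(5 K + 5\right) = - 3 \left(5 + 5 K\right) = -15 - 15 K$)
$I{\left(-43,t{\left(8 \right)} \right)} - Y = \left(-15 - -645\right) - \frac{1}{102} = \left(-15 + 645\right) - \frac{1}{102} = 630 - \frac{1}{102} = \frac{64259}{102}$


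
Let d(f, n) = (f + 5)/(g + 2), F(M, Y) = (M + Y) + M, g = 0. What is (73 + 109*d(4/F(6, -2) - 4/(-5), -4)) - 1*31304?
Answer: -308931/10 ≈ -30893.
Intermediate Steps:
F(M, Y) = Y + 2*M
d(f, n) = 5/2 + f/2 (d(f, n) = (f + 5)/(0 + 2) = (5 + f)/2 = (5 + f)*(1/2) = 5/2 + f/2)
(73 + 109*d(4/F(6, -2) - 4/(-5), -4)) - 1*31304 = (73 + 109*(5/2 + (4/(-2 + 2*6) - 4/(-5))/2)) - 1*31304 = (73 + 109*(5/2 + (4/(-2 + 12) - 4*(-1/5))/2)) - 31304 = (73 + 109*(5/2 + (4/10 + 4/5)/2)) - 31304 = (73 + 109*(5/2 + (4*(1/10) + 4/5)/2)) - 31304 = (73 + 109*(5/2 + (2/5 + 4/5)/2)) - 31304 = (73 + 109*(5/2 + (1/2)*(6/5))) - 31304 = (73 + 109*(5/2 + 3/5)) - 31304 = (73 + 109*(31/10)) - 31304 = (73 + 3379/10) - 31304 = 4109/10 - 31304 = -308931/10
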